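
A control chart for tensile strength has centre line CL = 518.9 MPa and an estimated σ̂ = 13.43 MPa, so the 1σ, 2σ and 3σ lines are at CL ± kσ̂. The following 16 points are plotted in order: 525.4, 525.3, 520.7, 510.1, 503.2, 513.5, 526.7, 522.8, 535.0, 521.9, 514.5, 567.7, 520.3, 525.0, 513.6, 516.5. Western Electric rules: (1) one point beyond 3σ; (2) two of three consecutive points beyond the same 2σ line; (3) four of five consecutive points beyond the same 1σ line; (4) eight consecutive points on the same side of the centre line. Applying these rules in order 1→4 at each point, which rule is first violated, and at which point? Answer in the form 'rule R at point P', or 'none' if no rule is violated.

rule 1 at point 12

Zone of each point (C = within 1σ̂, B = 1σ̂–2σ̂, A = 2σ̂–3σ̂, * = beyond 3σ̂; sign = side of CL): 1:+C, 2:+C, 3:+C, 4:-C, 5:-B, 6:-C, 7:+C, 8:+C, 9:+B, 10:+C, 11:-C, 12:+*, 13:+C, 14:+C, 15:-C, 16:-C
Rule 1 (one point beyond the 3σ limits) is satisfied at point 12.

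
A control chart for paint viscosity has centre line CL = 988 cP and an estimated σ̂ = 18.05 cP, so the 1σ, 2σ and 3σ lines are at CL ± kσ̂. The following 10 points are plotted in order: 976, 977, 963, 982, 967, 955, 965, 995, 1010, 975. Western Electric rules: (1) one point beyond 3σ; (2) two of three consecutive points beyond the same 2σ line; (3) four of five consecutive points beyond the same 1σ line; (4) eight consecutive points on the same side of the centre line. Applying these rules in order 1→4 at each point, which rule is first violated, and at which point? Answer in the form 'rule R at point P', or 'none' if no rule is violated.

rule 3 at point 7

Zone of each point (C = within 1σ̂, B = 1σ̂–2σ̂, A = 2σ̂–3σ̂, * = beyond 3σ̂; sign = side of CL): 1:-C, 2:-C, 3:-B, 4:-C, 5:-B, 6:-B, 7:-B, 8:+C, 9:+B, 10:-C
Rule 3 (four of five consecutive points beyond the same 1σ limit) is satisfied at point 7.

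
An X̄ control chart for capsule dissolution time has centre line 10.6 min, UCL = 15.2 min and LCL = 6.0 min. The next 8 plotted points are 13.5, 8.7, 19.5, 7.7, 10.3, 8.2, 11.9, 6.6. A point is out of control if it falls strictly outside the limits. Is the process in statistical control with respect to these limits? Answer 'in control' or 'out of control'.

out of control

Compare each point to [6.0, 15.2]: sample 3 = 19.5 > UCL.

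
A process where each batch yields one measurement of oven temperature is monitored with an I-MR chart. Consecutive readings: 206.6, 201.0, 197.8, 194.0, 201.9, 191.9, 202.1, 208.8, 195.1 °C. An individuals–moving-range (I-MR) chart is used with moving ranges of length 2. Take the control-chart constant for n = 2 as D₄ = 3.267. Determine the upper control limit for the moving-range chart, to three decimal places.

24.952

Moving ranges: 5.6, 3.2, 3.8, 7.9, 10.0, 10.2, 6.7, 13.7; M̄R̄ = 61.1000 / 8 = 7.6375
UCL_MR = D₄·M̄R̄ = 3.267 × 7.6375 = 24.9517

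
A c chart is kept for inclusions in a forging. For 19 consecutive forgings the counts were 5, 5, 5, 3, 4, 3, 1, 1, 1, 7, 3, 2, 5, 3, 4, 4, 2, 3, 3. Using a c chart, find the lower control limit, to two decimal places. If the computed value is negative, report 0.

0.00

c̄ = (5 + 5 + 5 + 3 + 4 + 3 + 1 + 1 + 1 + 7 + 3 + 2 + 5 + 3 + 4 + 4 + 2 + 3 + 3) / 19 = 64 / 19 = 3.3684
LCL = c̄ − 3√c̄ = 3.3684 − 3 × 1.8353 = -2.1376 → 0 (cannot be negative)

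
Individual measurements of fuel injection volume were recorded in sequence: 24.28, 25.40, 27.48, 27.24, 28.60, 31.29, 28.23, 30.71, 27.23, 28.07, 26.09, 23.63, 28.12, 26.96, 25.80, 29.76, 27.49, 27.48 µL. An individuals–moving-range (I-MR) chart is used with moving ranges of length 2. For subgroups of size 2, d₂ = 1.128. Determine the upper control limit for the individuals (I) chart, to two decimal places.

32.89

X̄ = (24.28 + 25.40 + 27.48 + 27.24 + 28.60 + 31.29 + 28.23 + 30.71 + 27.23 + 28.07 + 26.09 + 23.63 + 28.12 + 26.96 + 25.80 + 29.76 + 27.49 + 27.48) / 18 = 27.4367
Moving ranges: 1.12, 2.08, 0.24, 1.36, 2.69, 3.06, 2.48, 3.48, 0.84, 1.98, 2.46, 4.49, 1.16, 1.16, 3.96, 2.27, 0.01; M̄R̄ = 34.8400 / 17 = 2.0494
UCL = X̄ + 3·M̄R̄/d₂ = 27.4367 + 3 × 2.0494 / 1.128 = 32.8872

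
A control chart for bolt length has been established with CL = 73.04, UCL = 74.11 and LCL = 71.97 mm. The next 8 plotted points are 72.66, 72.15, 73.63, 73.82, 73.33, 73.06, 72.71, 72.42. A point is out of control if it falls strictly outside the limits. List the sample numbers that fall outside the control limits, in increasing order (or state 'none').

none

All 8 points lie within [71.97, 74.11].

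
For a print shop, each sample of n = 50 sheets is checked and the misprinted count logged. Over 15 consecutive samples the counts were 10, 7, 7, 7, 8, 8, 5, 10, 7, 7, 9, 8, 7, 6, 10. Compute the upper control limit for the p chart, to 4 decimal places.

p̄ = Σdᵢ / (k·n) = 116 / (15 × 50) = 0.15467
UCL = p̄ + 3·√(p̄(1−p̄)/n) = 0.15467 + 3 × √(0.15467×0.84533/50) = 0.15467 + 3 × 0.05114 = 0.30807

0.3081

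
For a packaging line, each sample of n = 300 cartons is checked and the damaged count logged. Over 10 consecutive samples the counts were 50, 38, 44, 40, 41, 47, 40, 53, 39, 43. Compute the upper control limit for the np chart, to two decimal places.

61.80

p̄ = Σdᵢ / (k·n) = 435 / (10 × 300) = 0.14500
UCL = np̄ + 3·√(np̄(1−p̄)) = 43.5000 + 3 × √(43.5000×0.85500) = 43.5000 + 3 × 6.0986 = 61.7957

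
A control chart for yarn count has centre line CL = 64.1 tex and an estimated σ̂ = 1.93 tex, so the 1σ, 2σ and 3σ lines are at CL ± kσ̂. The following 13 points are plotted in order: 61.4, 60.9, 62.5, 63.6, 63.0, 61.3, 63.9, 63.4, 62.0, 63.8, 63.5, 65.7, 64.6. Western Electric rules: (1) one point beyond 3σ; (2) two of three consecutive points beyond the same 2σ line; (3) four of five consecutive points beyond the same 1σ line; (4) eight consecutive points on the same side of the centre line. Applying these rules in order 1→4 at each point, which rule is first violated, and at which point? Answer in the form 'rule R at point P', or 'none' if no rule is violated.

Zone of each point (C = within 1σ̂, B = 1σ̂–2σ̂, A = 2σ̂–3σ̂, * = beyond 3σ̂; sign = side of CL): 1:-B, 2:-B, 3:-C, 4:-C, 5:-C, 6:-B, 7:-C, 8:-C, 9:-B, 10:-C, 11:-C, 12:+C, 13:+C
Rule 4 (eight consecutive points on the same side of the centre line) is satisfied at point 8.

rule 4 at point 8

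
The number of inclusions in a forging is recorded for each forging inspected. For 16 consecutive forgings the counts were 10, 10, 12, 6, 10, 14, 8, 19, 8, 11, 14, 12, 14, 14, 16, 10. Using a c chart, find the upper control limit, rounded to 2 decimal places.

c̄ = (10 + 10 + 12 + 6 + 10 + 14 + 8 + 19 + 8 + 11 + 14 + 12 + 14 + 14 + 16 + 10) / 16 = 188 / 16 = 11.7500
UCL = c̄ + 3√c̄ = 11.7500 + 3 × √11.7500 = 11.7500 + 3 × 3.4278 = 22.0335

22.03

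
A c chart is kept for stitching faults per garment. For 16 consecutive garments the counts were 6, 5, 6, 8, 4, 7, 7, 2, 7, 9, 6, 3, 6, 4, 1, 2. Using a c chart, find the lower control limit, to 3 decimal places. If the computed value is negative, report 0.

c̄ = (6 + 5 + 6 + 8 + 4 + 7 + 7 + 2 + 7 + 9 + 6 + 3 + 6 + 4 + 1 + 2) / 16 = 83 / 16 = 5.1875
LCL = c̄ − 3√c̄ = 5.1875 − 3 × 2.2776 = -1.6453 → 0 (cannot be negative)

0.000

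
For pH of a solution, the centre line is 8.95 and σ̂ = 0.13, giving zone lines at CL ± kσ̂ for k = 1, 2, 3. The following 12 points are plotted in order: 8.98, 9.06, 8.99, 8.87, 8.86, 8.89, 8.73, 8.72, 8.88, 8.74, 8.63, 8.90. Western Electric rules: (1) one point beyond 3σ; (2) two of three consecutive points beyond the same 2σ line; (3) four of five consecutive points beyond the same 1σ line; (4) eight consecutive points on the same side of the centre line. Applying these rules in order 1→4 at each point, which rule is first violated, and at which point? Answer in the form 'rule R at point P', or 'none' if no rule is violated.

Zone of each point (C = within 1σ̂, B = 1σ̂–2σ̂, A = 2σ̂–3σ̂, * = beyond 3σ̂; sign = side of CL): 1:+C, 2:+C, 3:+C, 4:-C, 5:-C, 6:-C, 7:-B, 8:-B, 9:-C, 10:-B, 11:-A, 12:-C
Rule 3 (four of five consecutive points beyond the same 1σ limit) is satisfied at point 11.

rule 3 at point 11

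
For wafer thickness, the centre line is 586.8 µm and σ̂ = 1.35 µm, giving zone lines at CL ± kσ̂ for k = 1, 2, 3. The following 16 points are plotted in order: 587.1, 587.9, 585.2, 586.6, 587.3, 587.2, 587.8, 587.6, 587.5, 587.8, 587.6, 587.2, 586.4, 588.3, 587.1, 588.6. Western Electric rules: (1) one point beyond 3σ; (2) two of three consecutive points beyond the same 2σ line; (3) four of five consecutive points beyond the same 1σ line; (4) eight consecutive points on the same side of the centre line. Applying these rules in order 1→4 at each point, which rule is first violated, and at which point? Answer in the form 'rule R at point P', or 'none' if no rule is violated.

rule 4 at point 12

Zone of each point (C = within 1σ̂, B = 1σ̂–2σ̂, A = 2σ̂–3σ̂, * = beyond 3σ̂; sign = side of CL): 1:+C, 2:+C, 3:-B, 4:-C, 5:+C, 6:+C, 7:+C, 8:+C, 9:+C, 10:+C, 11:+C, 12:+C, 13:-C, 14:+B, 15:+C, 16:+B
Rule 4 (eight consecutive points on the same side of the centre line) is satisfied at point 12.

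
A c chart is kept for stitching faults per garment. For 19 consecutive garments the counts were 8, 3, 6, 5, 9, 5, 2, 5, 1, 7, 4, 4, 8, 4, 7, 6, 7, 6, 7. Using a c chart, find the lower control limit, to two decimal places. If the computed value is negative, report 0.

0.00

c̄ = (8 + 3 + 6 + 5 + 9 + 5 + 2 + 5 + 1 + 7 + 4 + 4 + 8 + 4 + 7 + 6 + 7 + 6 + 7) / 19 = 104 / 19 = 5.4737
LCL = c̄ − 3√c̄ = 5.4737 − 3 × 2.3396 = -1.5451 → 0 (cannot be negative)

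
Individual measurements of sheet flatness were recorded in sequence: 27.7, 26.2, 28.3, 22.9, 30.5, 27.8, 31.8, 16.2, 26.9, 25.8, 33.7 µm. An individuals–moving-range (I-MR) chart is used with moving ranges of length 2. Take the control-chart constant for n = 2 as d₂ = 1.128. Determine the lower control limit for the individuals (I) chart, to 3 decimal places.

X̄ = (27.7 + 26.2 + 28.3 + 22.9 + 30.5 + 27.8 + 31.8 + 16.2 + 26.9 + 25.8 + 33.7) / 11 = 27.0727
Moving ranges: 1.5, 2.1, 5.4, 7.6, 2.7, 4.0, 15.6, 10.7, 1.1, 7.9; M̄R̄ = 58.6000 / 10 = 5.8600
LCL = X̄ − 3·M̄R̄/d₂ = 27.0727 − 3 × 5.8600 / 1.128 = 11.4876

11.488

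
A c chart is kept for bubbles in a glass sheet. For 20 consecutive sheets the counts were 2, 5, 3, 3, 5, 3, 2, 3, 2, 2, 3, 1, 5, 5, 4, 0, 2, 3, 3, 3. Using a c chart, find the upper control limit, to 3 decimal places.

8.103

c̄ = (2 + 5 + 3 + 3 + 5 + 3 + 2 + 3 + 2 + 2 + 3 + 1 + 5 + 5 + 4 + 0 + 2 + 3 + 3 + 3) / 20 = 59 / 20 = 2.9500
UCL = c̄ + 3√c̄ = 2.9500 + 3 × √2.9500 = 2.9500 + 3 × 1.7176 = 8.1027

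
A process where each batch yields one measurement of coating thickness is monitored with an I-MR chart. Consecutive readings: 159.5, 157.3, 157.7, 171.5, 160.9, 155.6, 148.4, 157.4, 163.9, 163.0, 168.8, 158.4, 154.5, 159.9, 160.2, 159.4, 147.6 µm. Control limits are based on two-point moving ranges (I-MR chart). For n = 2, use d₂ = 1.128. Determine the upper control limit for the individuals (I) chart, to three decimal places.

X̄ = (159.5 + 157.3 + 157.7 + 171.5 + 160.9 + 155.6 + 148.4 + 157.4 + 163.9 + 163.0 + 168.8 + 158.4 + 154.5 + 159.9 + 160.2 + 159.4 + 147.6) / 17 = 159.0588
Moving ranges: 2.2, 0.4, 13.8, 10.6, 5.3, 7.2, 9.0, 6.5, 0.9, 5.8, 10.4, 3.9, 5.4, 0.3, 0.8, 11.8; M̄R̄ = 94.3000 / 16 = 5.8937
UCL = X̄ + 3·M̄R̄/d₂ = 159.0588 + 3 × 5.8937 / 1.128 = 174.7337

174.734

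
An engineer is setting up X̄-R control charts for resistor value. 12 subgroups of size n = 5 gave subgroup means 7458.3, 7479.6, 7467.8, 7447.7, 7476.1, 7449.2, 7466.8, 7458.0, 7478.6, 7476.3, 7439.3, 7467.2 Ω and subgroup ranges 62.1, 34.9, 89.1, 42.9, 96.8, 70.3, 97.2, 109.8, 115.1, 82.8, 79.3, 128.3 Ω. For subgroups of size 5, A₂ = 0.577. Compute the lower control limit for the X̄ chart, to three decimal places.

7415.245

X̄̄ = (7458.3 + 7479.6 + 7467.8 + 7447.7 + 7476.1 + 7449.2 + 7466.8 + 7458.0 + 7478.6 + 7476.3 + 7439.3 + 7467.2) / 12 = 89564.9000 / 12 = 7463.7417
R̄ = (62.1 + 34.9 + 89.1 + 42.9 + 96.8 + 70.3 + 97.2 + 109.8 + 115.1 + 82.8 + 79.3 + 128.3) / 12 = 1008.6000 / 12 = 84.0500
LCL = X̄̄ − A₂·R̄ = 7463.7417 − 0.577 × 84.0500 = 7415.2448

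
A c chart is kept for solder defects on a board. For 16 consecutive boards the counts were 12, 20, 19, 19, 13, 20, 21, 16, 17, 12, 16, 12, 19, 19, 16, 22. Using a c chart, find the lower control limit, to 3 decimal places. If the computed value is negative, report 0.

c̄ = (12 + 20 + 19 + 19 + 13 + 20 + 21 + 16 + 17 + 12 + 16 + 12 + 19 + 19 + 16 + 22) / 16 = 273 / 16 = 17.0625
LCL = c̄ − 3√c̄ = 17.0625 − 3 × 4.1307 = 4.6705

4.670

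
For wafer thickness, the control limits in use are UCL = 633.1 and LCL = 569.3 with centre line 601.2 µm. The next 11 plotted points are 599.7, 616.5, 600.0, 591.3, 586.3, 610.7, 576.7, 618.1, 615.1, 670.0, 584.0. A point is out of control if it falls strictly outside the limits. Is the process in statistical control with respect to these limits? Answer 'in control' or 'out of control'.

out of control

Compare each point to [569.3, 633.1]: sample 10 = 670.0 > UCL.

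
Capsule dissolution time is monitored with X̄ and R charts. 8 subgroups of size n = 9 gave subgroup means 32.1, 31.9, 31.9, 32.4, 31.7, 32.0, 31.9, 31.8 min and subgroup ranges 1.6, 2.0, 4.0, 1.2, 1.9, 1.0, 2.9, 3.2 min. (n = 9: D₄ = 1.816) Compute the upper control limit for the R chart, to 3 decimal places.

4.041

R̄ = (1.6 + 2.0 + 4.0 + 1.2 + 1.9 + 1.0 + 2.9 + 3.2) / 8 = 17.8000 / 8 = 2.2250
UCL_R = D₄·R̄ = 1.816 × 2.2250 = 4.0406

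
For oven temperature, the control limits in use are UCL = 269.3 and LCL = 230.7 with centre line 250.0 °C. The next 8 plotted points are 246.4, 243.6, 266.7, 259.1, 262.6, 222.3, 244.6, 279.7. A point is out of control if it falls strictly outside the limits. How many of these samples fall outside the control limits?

2

Compare each point to [230.7, 269.3]: sample 6 = 222.3 < LCL; sample 8 = 279.7 > UCL.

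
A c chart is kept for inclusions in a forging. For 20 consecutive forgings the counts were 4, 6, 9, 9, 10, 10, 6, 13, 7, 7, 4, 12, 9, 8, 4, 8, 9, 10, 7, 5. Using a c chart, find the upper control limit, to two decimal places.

16.26

c̄ = (4 + 6 + 9 + 9 + 10 + 10 + 6 + 13 + 7 + 7 + 4 + 12 + 9 + 8 + 4 + 8 + 9 + 10 + 7 + 5) / 20 = 157 / 20 = 7.8500
UCL = c̄ + 3√c̄ = 7.8500 + 3 × √7.8500 = 7.8500 + 3 × 2.8018 = 16.2554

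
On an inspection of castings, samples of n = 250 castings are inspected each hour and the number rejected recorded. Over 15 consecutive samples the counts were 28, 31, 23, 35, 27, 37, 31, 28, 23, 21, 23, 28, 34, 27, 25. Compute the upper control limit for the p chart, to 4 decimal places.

p̄ = Σdᵢ / (k·n) = 421 / (15 × 250) = 0.11227
UCL = p̄ + 3·√(p̄(1−p̄)/n) = 0.11227 + 3 × √(0.11227×0.88773/250) = 0.11227 + 3 × 0.01997 = 0.17217

0.1722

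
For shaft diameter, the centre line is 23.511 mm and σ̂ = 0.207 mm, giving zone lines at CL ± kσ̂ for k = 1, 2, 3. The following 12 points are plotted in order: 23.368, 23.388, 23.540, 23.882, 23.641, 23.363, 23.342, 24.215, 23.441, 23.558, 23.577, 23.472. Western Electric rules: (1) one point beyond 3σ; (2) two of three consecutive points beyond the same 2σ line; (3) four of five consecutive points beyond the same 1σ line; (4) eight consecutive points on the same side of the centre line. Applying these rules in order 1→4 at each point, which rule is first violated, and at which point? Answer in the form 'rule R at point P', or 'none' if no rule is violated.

Zone of each point (C = within 1σ̂, B = 1σ̂–2σ̂, A = 2σ̂–3σ̂, * = beyond 3σ̂; sign = side of CL): 1:-C, 2:-C, 3:+C, 4:+B, 5:+C, 6:-C, 7:-C, 8:+*, 9:-C, 10:+C, 11:+C, 12:-C
Rule 1 (one point beyond the 3σ limits) is satisfied at point 8.

rule 1 at point 8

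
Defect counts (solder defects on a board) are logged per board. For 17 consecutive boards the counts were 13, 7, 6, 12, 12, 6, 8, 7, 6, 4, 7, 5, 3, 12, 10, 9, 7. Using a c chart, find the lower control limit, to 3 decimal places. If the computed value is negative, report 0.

c̄ = (13 + 7 + 6 + 12 + 12 + 6 + 8 + 7 + 6 + 4 + 7 + 5 + 3 + 12 + 10 + 9 + 7) / 17 = 134 / 17 = 7.8824
LCL = c̄ − 3√c̄ = 7.8824 − 3 × 2.8076 = -0.5403 → 0 (cannot be negative)

0.000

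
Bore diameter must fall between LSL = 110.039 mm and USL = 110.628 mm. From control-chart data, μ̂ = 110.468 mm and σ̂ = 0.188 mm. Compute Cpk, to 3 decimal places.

Cpu = (USL − μ̂) / (3σ̂) = (110.628 − 110.468) / (3 × 0.188) = 0.2837; Cpl = (μ̂ − LSL) / (3σ̂) = (110.468 − 110.039) / (3 × 0.188) = 0.7606; Cpk = min(Cpu, Cpl) = 0.2837

0.284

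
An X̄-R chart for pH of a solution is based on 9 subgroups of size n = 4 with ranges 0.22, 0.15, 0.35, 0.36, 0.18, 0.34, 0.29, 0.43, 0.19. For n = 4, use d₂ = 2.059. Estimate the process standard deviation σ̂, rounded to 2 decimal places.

R̄ = (0.22 + 0.15 + 0.35 + 0.36 + 0.18 + 0.34 + 0.29 + 0.43 + 0.19) / 9 = 0.2789
σ̂ = R̄ / d₂ = 0.2789 / 2.059 = 0.1354

0.14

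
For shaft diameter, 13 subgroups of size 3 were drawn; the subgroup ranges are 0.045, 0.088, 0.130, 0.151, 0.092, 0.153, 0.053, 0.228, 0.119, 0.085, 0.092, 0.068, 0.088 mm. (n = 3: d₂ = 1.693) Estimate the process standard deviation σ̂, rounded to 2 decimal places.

R̄ = (0.045 + 0.088 + 0.130 + 0.151 + 0.092 + 0.153 + 0.053 + 0.228 + 0.119 + 0.085 + 0.092 + 0.068 + 0.088) / 13 = 0.1071
σ̂ = R̄ / d₂ = 0.1071 / 1.693 = 0.0632

0.06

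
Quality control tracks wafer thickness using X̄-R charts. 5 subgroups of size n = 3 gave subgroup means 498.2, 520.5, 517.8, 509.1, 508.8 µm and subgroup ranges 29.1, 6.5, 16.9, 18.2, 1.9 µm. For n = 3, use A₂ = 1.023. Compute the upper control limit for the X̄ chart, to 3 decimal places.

X̄̄ = (498.2 + 520.5 + 517.8 + 509.1 + 508.8) / 5 = 2554.4000 / 5 = 510.8800
R̄ = (29.1 + 6.5 + 16.9 + 18.2 + 1.9) / 5 = 72.6000 / 5 = 14.5200
UCL = X̄̄ + A₂·R̄ = 510.8800 + 1.023 × 14.5200 = 525.7340

525.734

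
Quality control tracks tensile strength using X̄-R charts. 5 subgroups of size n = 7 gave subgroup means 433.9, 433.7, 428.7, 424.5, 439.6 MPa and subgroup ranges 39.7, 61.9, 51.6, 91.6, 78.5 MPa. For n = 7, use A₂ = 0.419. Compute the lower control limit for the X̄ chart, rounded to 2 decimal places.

404.99

X̄̄ = (433.9 + 433.7 + 428.7 + 424.5 + 439.6) / 5 = 2160.4000 / 5 = 432.0800
R̄ = (39.7 + 61.9 + 51.6 + 91.6 + 78.5) / 5 = 323.3000 / 5 = 64.6600
LCL = X̄̄ − A₂·R̄ = 432.0800 − 0.419 × 64.6600 = 404.9875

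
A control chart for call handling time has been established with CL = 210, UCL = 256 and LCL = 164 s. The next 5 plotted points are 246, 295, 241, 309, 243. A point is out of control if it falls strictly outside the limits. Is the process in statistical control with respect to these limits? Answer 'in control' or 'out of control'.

Compare each point to [164, 256]: sample 2 = 295 > UCL; sample 4 = 309 > UCL.

out of control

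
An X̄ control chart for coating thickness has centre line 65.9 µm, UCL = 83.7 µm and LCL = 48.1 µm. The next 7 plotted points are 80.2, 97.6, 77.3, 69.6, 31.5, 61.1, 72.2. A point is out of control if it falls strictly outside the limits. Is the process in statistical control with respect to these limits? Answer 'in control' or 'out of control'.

Compare each point to [48.1, 83.7]: sample 2 = 97.6 > UCL; sample 5 = 31.5 < LCL.

out of control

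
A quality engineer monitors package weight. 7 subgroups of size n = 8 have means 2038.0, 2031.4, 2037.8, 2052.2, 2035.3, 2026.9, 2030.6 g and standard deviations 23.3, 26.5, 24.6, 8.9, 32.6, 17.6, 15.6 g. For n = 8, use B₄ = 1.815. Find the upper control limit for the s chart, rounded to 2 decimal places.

s̄ = (23.3 + 26.5 + 24.6 + 8.9 + 32.6 + 17.6 + 15.6) / 7 = 21.3000
UCL_s = B₄·s̄ = 1.815 × 21.3000 = 38.6595

38.66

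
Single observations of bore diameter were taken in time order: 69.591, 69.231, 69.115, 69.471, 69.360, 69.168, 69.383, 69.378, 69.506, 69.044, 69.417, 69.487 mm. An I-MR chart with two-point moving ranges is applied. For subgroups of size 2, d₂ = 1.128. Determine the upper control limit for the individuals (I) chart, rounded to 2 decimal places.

X̄ = (69.591 + 69.231 + 69.115 + 69.471 + 69.360 + 69.168 + 69.383 + 69.378 + 69.506 + 69.044 + 69.417 + 69.487) / 12 = 69.3459
Moving ranges: 0.360, 0.116, 0.356, 0.111, 0.192, 0.215, 0.005, 0.128, 0.462, 0.373, 0.070; M̄R̄ = 2.3880 / 11 = 0.2171
UCL = X̄ + 3·M̄R̄/d₂ = 69.3459 + 3 × 0.2171 / 1.128 = 69.9233

69.92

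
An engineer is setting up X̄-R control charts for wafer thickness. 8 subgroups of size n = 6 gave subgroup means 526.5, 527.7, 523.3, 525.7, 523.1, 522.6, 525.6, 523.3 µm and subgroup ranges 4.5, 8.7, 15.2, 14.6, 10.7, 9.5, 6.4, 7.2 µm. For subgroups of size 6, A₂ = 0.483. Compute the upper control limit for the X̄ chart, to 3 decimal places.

X̄̄ = (526.5 + 527.7 + 523.3 + 525.7 + 523.1 + 522.6 + 525.6 + 523.3) / 8 = 4197.8000 / 8 = 524.7250
R̄ = (4.5 + 8.7 + 15.2 + 14.6 + 10.7 + 9.5 + 6.4 + 7.2) / 8 = 76.8000 / 8 = 9.6000
UCL = X̄̄ + A₂·R̄ = 524.7250 + 0.483 × 9.6000 = 529.3618

529.362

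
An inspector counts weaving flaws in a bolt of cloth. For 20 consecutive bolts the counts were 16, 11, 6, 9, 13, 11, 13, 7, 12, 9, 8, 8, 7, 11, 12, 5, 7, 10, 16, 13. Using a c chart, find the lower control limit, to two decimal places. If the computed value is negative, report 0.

c̄ = (16 + 11 + 6 + 9 + 13 + 11 + 13 + 7 + 12 + 9 + 8 + 8 + 7 + 11 + 12 + 5 + 7 + 10 + 16 + 13) / 20 = 204 / 20 = 10.2000
LCL = c̄ − 3√c̄ = 10.2000 − 3 × 3.1937 = 0.6188

0.62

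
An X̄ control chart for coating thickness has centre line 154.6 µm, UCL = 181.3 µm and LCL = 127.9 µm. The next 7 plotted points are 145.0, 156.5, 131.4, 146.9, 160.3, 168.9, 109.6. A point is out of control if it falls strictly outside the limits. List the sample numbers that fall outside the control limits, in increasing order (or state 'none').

Compare each point to [127.9, 181.3]: sample 7 = 109.6 < LCL.

7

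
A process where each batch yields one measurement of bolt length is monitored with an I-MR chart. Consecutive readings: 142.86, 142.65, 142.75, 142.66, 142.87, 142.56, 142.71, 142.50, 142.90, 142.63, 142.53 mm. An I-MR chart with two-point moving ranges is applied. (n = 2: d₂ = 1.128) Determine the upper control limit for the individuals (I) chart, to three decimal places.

X̄ = (142.86 + 142.65 + 142.75 + 142.66 + 142.87 + 142.56 + 142.71 + 142.50 + 142.90 + 142.63 + 142.53) / 11 = 142.6927
Moving ranges: 0.21, 0.10, 0.09, 0.21, 0.31, 0.15, 0.21, 0.40, 0.27, 0.10; M̄R̄ = 2.0500 / 10 = 0.2050
UCL = X̄ + 3·M̄R̄/d₂ = 142.6927 + 3 × 0.2050 / 1.128 = 143.2379

143.238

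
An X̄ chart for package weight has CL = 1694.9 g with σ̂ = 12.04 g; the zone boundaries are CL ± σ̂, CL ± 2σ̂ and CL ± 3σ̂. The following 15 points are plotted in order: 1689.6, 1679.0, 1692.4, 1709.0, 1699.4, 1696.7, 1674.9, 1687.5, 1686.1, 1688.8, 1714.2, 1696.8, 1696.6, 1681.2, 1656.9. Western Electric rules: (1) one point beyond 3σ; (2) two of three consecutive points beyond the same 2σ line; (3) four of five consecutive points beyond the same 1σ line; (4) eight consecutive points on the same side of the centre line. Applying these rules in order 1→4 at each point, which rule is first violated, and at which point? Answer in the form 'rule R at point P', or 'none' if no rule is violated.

rule 1 at point 15

Zone of each point (C = within 1σ̂, B = 1σ̂–2σ̂, A = 2σ̂–3σ̂, * = beyond 3σ̂; sign = side of CL): 1:-C, 2:-B, 3:-C, 4:+B, 5:+C, 6:+C, 7:-B, 8:-C, 9:-C, 10:-C, 11:+B, 12:+C, 13:+C, 14:-B, 15:-*
Rule 1 (one point beyond the 3σ limits) is satisfied at point 15.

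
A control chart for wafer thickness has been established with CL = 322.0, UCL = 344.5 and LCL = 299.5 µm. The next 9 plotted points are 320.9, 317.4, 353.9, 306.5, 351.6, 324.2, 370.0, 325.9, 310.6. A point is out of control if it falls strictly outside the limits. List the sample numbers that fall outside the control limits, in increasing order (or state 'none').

Compare each point to [299.5, 344.5]: sample 3 = 353.9 > UCL; sample 5 = 351.6 > UCL; sample 7 = 370.0 > UCL.

3, 5, 7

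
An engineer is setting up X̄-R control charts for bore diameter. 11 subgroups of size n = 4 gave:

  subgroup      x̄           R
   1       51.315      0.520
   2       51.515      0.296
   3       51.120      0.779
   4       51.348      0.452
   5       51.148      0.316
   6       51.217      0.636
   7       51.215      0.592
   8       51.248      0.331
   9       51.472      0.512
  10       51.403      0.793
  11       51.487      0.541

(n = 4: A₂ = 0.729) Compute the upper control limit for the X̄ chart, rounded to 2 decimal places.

X̄̄ = (51.315 + 51.515 + 51.120 + 51.348 + 51.148 + 51.217 + 51.215 + 51.248 + 51.472 + 51.403 + 51.487) / 11 = 564.4880 / 11 = 51.3171
R̄ = (0.520 + 0.296 + 0.779 + 0.452 + 0.316 + 0.636 + 0.592 + 0.331 + 0.512 + 0.793 + 0.541) / 11 = 5.7680 / 11 = 0.5244
UCL = X̄̄ + A₂·R̄ = 51.3171 + 0.729 × 0.5244 = 51.6994

51.70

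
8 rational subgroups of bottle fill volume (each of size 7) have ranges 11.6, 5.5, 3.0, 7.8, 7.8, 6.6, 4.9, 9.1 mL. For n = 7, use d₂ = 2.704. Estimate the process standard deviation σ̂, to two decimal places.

2.60

R̄ = (11.6 + 5.5 + 3.0 + 7.8 + 7.8 + 6.6 + 4.9 + 9.1) / 8 = 7.0375
σ̂ = R̄ / d₂ = 7.0375 / 2.704 = 2.6026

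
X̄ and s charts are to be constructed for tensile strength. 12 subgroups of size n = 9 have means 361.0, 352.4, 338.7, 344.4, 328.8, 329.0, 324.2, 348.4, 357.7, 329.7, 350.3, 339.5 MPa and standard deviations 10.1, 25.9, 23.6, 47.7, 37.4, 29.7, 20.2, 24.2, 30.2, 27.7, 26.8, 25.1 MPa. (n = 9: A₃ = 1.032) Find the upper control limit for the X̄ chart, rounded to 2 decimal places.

X̄̄ = (361.0 + 352.4 + 338.7 + 344.4 + 328.8 + 329.0 + 324.2 + 348.4 + 357.7 + 329.7 + 350.3 + 339.5) / 12 = 342.0083
s̄ = (10.1 + 25.9 + 23.6 + 47.7 + 37.4 + 29.7 + 20.2 + 24.2 + 30.2 + 27.7 + 26.8 + 25.1) / 12 = 27.3833
UCL = X̄̄ + A₃·s̄ = 342.0083 + 1.032 × 27.3833 = 370.2679

370.27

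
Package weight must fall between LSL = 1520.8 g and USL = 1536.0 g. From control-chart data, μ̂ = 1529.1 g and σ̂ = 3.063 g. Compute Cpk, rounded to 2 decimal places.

0.75

Cpu = (USL − μ̂) / (3σ̂) = (1536.0 − 1529.1) / (3 × 3.063) = 0.7509; Cpl = (μ̂ − LSL) / (3σ̂) = (1529.1 − 1520.8) / (3 × 3.063) = 0.9033; Cpk = min(Cpu, Cpl) = 0.7509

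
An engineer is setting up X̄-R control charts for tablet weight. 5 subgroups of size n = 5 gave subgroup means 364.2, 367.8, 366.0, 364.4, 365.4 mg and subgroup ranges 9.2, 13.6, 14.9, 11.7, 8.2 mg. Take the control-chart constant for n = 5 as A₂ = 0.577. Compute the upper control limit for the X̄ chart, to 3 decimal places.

372.207

X̄̄ = (364.2 + 367.8 + 366.0 + 364.4 + 365.4) / 5 = 1827.8000 / 5 = 365.5600
R̄ = (9.2 + 13.6 + 14.9 + 11.7 + 8.2) / 5 = 57.6000 / 5 = 11.5200
UCL = X̄̄ + A₂·R̄ = 365.5600 + 0.577 × 11.5200 = 372.2070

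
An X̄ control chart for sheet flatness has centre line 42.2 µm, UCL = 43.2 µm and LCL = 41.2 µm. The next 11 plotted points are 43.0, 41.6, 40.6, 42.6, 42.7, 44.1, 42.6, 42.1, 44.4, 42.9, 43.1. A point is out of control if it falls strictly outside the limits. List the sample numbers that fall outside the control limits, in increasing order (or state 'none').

Compare each point to [41.2, 43.2]: sample 3 = 40.6 < LCL; sample 6 = 44.1 > UCL; sample 9 = 44.4 > UCL.

3, 6, 9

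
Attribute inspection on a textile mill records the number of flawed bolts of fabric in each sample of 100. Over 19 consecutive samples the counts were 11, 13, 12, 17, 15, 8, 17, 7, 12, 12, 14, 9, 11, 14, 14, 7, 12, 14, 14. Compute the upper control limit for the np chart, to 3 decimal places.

p̄ = Σdᵢ / (k·n) = 233 / (19 × 100) = 0.12263
UCL = np̄ + 3·√(np̄(1−p̄)) = 12.2632 + 3 × √(12.2632×0.87737) = 12.2632 + 3 × 3.2801 = 22.1036

22.104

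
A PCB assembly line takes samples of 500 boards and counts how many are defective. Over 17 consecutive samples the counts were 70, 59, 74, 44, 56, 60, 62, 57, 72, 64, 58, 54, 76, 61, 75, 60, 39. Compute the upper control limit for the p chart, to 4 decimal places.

0.1665

p̄ = Σdᵢ / (k·n) = 1041 / (17 × 500) = 0.12247
UCL = p̄ + 3·√(p̄(1−p̄)/n) = 0.12247 + 3 × √(0.12247×0.87753/500) = 0.12247 + 3 × 0.01466 = 0.16645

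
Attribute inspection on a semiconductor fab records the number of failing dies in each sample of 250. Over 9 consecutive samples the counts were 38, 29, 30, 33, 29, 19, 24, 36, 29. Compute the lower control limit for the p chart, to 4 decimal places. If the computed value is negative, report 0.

p̄ = Σdᵢ / (k·n) = 267 / (9 × 250) = 0.11867
LCL = p̄ − 3·√(p̄(1−p̄)/n) = 0.11867 − 3 × 0.02045 = 0.05731

0.0573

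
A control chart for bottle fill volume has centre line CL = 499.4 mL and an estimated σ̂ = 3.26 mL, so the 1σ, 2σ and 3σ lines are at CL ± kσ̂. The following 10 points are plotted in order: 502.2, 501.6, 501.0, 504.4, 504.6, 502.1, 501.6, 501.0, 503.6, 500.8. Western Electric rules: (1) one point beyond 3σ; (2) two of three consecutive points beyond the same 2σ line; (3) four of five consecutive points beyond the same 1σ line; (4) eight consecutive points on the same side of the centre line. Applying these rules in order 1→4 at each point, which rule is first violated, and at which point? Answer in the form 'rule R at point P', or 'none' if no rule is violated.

Zone of each point (C = within 1σ̂, B = 1σ̂–2σ̂, A = 2σ̂–3σ̂, * = beyond 3σ̂; sign = side of CL): 1:+C, 2:+C, 3:+C, 4:+B, 5:+B, 6:+C, 7:+C, 8:+C, 9:+B, 10:+C
Rule 4 (eight consecutive points on the same side of the centre line) is satisfied at point 8.

rule 4 at point 8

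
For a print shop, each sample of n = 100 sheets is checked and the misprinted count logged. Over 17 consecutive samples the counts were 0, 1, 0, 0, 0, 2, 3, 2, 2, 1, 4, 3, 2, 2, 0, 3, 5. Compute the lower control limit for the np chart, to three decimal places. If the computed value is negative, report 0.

0.000

p̄ = Σdᵢ / (k·n) = 30 / (17 × 100) = 0.01765
LCL = np̄ − 3·√(np̄(1−p̄)) = 1.7647 − 3 × 1.3166 = -2.1852 → 0 (negative, so LCL = 0)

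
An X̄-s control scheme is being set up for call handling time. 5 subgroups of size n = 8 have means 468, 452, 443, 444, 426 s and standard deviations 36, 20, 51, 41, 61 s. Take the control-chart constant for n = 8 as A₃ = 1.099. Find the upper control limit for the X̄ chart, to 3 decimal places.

492.538

X̄̄ = (468 + 452 + 443 + 444 + 426) / 5 = 446.6000
s̄ = (36 + 20 + 51 + 41 + 61) / 5 = 41.8000
UCL = X̄̄ + A₃·s̄ = 446.6000 + 1.099 × 41.8000 = 492.5382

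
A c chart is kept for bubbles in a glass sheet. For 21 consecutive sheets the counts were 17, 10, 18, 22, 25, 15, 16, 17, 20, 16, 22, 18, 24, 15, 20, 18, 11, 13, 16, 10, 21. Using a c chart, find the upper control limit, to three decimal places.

29.823

c̄ = (17 + 10 + 18 + 22 + 25 + 15 + 16 + 17 + 20 + 16 + 22 + 18 + 24 + 15 + 20 + 18 + 11 + 13 + 16 + 10 + 21) / 21 = 364 / 21 = 17.3333
UCL = c̄ + 3√c̄ = 17.3333 + 3 × √17.3333 = 17.3333 + 3 × 4.1633 = 29.8233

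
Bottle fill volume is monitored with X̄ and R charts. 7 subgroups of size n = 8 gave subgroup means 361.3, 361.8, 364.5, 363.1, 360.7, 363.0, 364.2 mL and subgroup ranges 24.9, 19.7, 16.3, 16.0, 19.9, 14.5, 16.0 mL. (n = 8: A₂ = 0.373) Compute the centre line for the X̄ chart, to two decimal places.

362.66

X̄̄ = (361.3 + 361.8 + 364.5 + 363.1 + 360.7 + 363.0 + 364.2) / 7 = 2538.6000 / 7 = 362.6571
CL = X̄̄ = 362.6571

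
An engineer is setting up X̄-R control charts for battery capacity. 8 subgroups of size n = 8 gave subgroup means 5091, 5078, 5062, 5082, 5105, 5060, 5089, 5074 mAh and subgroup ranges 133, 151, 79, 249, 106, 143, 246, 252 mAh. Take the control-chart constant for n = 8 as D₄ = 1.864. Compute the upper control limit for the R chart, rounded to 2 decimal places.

R̄ = (133 + 151 + 79 + 249 + 106 + 143 + 246 + 252) / 8 = 1359.0000 / 8 = 169.8750
UCL_R = D₄·R̄ = 1.864 × 169.8750 = 316.6470

316.65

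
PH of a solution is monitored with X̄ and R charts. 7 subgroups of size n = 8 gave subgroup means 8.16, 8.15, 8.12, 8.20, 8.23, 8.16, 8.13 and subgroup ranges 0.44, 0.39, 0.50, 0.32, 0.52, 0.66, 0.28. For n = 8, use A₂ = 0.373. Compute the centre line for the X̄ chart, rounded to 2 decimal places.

8.16

X̄̄ = (8.16 + 8.15 + 8.12 + 8.20 + 8.23 + 8.16 + 8.13) / 7 = 57.1500 / 7 = 8.1643
CL = X̄̄ = 8.1643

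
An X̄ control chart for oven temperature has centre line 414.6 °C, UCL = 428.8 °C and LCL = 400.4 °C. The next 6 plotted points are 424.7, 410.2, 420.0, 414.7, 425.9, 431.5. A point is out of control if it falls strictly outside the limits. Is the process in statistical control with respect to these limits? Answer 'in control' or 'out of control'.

out of control

Compare each point to [400.4, 428.8]: sample 6 = 431.5 > UCL.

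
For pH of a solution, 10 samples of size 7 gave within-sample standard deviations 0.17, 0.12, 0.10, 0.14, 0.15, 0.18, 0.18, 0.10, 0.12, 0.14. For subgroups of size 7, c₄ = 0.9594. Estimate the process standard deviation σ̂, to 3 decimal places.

0.146

s̄ = (0.17 + 0.12 + 0.10 + 0.14 + 0.15 + 0.18 + 0.18 + 0.10 + 0.12 + 0.14) / 10 = 0.1400
σ̂ = s̄ / c₄ = 0.1400 / 0.9594 = 0.1459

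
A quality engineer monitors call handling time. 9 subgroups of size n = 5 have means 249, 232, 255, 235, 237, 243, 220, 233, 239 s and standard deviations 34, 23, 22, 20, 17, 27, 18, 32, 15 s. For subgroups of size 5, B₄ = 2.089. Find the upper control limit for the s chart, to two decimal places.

s̄ = (34 + 23 + 22 + 20 + 17 + 27 + 18 + 32 + 15) / 9 = 23.1111
UCL_s = B₄·s̄ = 2.089 × 23.1111 = 48.2791

48.28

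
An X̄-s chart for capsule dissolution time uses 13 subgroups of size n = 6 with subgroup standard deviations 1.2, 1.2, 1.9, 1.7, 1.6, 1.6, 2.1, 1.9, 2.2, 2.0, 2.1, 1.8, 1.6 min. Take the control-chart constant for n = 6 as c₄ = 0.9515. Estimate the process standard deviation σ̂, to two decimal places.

1.85

s̄ = (1.2 + 1.2 + 1.9 + 1.7 + 1.6 + 1.6 + 2.1 + 1.9 + 2.2 + 2.0 + 2.1 + 1.8 + 1.6) / 13 = 1.7615
σ̂ = s̄ / c₄ = 1.7615 / 0.9515 = 1.8513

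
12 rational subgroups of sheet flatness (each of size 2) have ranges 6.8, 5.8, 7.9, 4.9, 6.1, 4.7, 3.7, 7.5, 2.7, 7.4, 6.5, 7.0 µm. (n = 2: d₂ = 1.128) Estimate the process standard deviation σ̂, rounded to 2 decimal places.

5.25

R̄ = (6.8 + 5.8 + 7.9 + 4.9 + 6.1 + 4.7 + 3.7 + 7.5 + 2.7 + 7.4 + 6.5 + 7.0) / 12 = 5.9167
σ̂ = R̄ / d₂ = 5.9167 / 1.128 = 5.2453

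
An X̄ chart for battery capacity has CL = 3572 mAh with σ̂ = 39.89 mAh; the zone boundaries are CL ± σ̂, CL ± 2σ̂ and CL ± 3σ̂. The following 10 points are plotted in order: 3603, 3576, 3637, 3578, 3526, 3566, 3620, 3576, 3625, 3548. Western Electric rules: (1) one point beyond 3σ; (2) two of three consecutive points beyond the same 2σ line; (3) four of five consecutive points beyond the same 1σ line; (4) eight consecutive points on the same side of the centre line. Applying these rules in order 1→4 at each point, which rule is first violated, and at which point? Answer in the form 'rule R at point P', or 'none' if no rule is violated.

none

Zone of each point (C = within 1σ̂, B = 1σ̂–2σ̂, A = 2σ̂–3σ̂, * = beyond 3σ̂; sign = side of CL): 1:+C, 2:+C, 3:+B, 4:+C, 5:-B, 6:-C, 7:+B, 8:+C, 9:+B, 10:-C
No rule fires across all 10 points.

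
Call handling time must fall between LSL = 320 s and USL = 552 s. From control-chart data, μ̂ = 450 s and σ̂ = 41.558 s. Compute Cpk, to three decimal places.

Cpu = (USL − μ̂) / (3σ̂) = (552 − 450) / (3 × 41.558) = 0.8181; Cpl = (μ̂ − LSL) / (3σ̂) = (450 − 320) / (3 × 41.558) = 1.0427; Cpk = min(Cpu, Cpl) = 0.8181

0.818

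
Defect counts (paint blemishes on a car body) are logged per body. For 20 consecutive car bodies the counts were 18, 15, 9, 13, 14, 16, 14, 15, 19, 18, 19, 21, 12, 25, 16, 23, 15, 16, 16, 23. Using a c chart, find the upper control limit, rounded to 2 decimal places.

29.16

c̄ = (18 + 15 + 9 + 13 + 14 + 16 + 14 + 15 + 19 + 18 + 19 + 21 + 12 + 25 + 16 + 23 + 15 + 16 + 16 + 23) / 20 = 337 / 20 = 16.8500
UCL = c̄ + 3√c̄ = 16.8500 + 3 × √16.8500 = 16.8500 + 3 × 4.1049 = 29.1646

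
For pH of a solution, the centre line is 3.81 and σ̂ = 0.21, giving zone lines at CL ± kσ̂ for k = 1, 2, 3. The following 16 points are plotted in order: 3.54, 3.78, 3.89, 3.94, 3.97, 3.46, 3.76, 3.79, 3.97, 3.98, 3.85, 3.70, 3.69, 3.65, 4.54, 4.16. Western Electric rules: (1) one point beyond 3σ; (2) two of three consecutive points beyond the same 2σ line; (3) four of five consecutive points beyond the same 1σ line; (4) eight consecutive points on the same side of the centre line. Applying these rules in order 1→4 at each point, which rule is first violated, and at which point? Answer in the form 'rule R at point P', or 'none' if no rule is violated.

Zone of each point (C = within 1σ̂, B = 1σ̂–2σ̂, A = 2σ̂–3σ̂, * = beyond 3σ̂; sign = side of CL): 1:-B, 2:-C, 3:+C, 4:+C, 5:+C, 6:-B, 7:-C, 8:-C, 9:+C, 10:+C, 11:+C, 12:-C, 13:-C, 14:-C, 15:+*, 16:+B
Rule 1 (one point beyond the 3σ limits) is satisfied at point 15.

rule 1 at point 15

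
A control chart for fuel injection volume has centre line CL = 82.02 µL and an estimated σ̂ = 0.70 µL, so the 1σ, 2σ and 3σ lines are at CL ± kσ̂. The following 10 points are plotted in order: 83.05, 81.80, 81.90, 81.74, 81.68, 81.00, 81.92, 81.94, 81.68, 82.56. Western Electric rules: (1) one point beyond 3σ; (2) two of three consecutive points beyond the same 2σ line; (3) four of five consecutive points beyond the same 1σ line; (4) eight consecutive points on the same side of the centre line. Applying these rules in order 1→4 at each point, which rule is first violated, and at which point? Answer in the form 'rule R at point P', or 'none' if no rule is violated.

Zone of each point (C = within 1σ̂, B = 1σ̂–2σ̂, A = 2σ̂–3σ̂, * = beyond 3σ̂; sign = side of CL): 1:+B, 2:-C, 3:-C, 4:-C, 5:-C, 6:-B, 7:-C, 8:-C, 9:-C, 10:+C
Rule 4 (eight consecutive points on the same side of the centre line) is satisfied at point 9.

rule 4 at point 9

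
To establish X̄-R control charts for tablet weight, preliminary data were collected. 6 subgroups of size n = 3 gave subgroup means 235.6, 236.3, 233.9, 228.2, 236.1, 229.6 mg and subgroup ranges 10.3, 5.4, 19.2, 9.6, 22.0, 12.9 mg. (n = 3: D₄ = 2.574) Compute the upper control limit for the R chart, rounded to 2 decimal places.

R̄ = (10.3 + 5.4 + 19.2 + 9.6 + 22.0 + 12.9) / 6 = 79.4000 / 6 = 13.2333
UCL_R = D₄·R̄ = 2.574 × 13.2333 = 34.0626

34.06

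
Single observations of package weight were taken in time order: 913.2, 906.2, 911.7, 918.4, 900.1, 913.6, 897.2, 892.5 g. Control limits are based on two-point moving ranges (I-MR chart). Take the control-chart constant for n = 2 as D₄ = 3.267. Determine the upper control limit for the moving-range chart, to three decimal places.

33.650

Moving ranges: 7.0, 5.5, 6.7, 18.3, 13.5, 16.4, 4.7; M̄R̄ = 72.1000 / 7 = 10.3000
UCL_MR = D₄·M̄R̄ = 3.267 × 10.3000 = 33.6501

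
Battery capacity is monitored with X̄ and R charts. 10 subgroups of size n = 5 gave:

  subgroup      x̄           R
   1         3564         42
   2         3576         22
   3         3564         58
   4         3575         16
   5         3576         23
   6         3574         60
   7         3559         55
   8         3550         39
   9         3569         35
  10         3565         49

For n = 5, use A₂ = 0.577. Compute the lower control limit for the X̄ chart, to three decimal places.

3544.178

X̄̄ = (3564 + 3576 + 3564 + 3575 + 3576 + 3574 + 3559 + 3550 + 3569 + 3565) / 10 = 35672.0000 / 10 = 3567.2000
R̄ = (42 + 22 + 58 + 16 + 23 + 60 + 55 + 39 + 35 + 49) / 10 = 399.0000 / 10 = 39.9000
LCL = X̄̄ − A₂·R̄ = 3567.2000 − 0.577 × 39.9000 = 3544.1777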